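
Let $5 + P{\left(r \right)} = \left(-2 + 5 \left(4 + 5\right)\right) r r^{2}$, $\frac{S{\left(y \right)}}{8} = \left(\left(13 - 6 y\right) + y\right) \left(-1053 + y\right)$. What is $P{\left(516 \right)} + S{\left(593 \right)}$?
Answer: $5918551483$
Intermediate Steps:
$S{\left(y \right)} = 8 \left(-1053 + y\right) \left(13 - 5 y\right)$ ($S{\left(y \right)} = 8 \left(\left(13 - 6 y\right) + y\right) \left(-1053 + y\right) = 8 \left(13 - 5 y\right) \left(-1053 + y\right) = 8 \left(-1053 + y\right) \left(13 - 5 y\right)$)
$P{\left(r \right)} = -5 + 43 r^{3}$ ($P{\left(r \right)} = -5 + \left(-2 + 5 \left(4 + 5\right)\right) r r^{2} = -5 + \left(-2 + 5 \cdot 9\right) r^{3} = -5 + \left(-2 + 45\right) r^{3} = -5 + 43 r^{3}$)
$P{\left(516 \right)} + S{\left(593 \right)} = \left(-5 + 43 \cdot 516^{3}\right) - \left(-24929320 + 14065960\right) = \left(-5 + 43 \cdot 137388096\right) - -10863360 = \left(-5 + 5907688128\right) - -10863360 = 5907688123 + 10863360 = 5918551483$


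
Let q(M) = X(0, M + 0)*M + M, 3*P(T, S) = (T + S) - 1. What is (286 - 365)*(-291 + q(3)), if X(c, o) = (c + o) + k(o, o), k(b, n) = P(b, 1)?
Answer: 21804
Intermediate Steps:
P(T, S) = -⅓ + S/3 + T/3 (P(T, S) = ((T + S) - 1)/3 = ((S + T) - 1)/3 = (-1 + S + T)/3 = -⅓ + S/3 + T/3)
k(b, n) = b/3 (k(b, n) = -⅓ + (⅓)*1 + b/3 = -⅓ + ⅓ + b/3 = b/3)
X(c, o) = c + 4*o/3 (X(c, o) = (c + o) + o/3 = c + 4*o/3)
q(M) = M + 4*M²/3 (q(M) = (0 + 4*(M + 0)/3)*M + M = (0 + 4*M/3)*M + M = (4*M/3)*M + M = 4*M²/3 + M = M + 4*M²/3)
(286 - 365)*(-291 + q(3)) = (286 - 365)*(-291 + (⅓)*3*(3 + 4*3)) = -79*(-291 + (⅓)*3*(3 + 12)) = -79*(-291 + (⅓)*3*15) = -79*(-291 + 15) = -79*(-276) = 21804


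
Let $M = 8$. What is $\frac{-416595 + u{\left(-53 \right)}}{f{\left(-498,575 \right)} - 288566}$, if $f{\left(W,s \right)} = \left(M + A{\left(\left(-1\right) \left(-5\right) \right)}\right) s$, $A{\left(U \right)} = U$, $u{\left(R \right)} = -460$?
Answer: $\frac{417055}{281091} \approx 1.4837$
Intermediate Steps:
$f{\left(W,s \right)} = 13 s$ ($f{\left(W,s \right)} = \left(8 - -5\right) s = \left(8 + 5\right) s = 13 s$)
$\frac{-416595 + u{\left(-53 \right)}}{f{\left(-498,575 \right)} - 288566} = \frac{-416595 - 460}{13 \cdot 575 - 288566} = - \frac{417055}{7475 - 288566} = - \frac{417055}{-281091} = \left(-417055\right) \left(- \frac{1}{281091}\right) = \frac{417055}{281091}$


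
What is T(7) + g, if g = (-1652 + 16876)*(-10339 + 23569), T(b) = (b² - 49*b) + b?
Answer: 201413233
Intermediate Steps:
T(b) = b² - 48*b
g = 201413520 (g = 15224*13230 = 201413520)
T(7) + g = 7*(-48 + 7) + 201413520 = 7*(-41) + 201413520 = -287 + 201413520 = 201413233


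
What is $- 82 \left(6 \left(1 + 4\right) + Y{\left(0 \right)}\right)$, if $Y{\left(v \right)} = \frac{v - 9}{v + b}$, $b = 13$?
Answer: $- \frac{31242}{13} \approx -2403.2$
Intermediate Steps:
$Y{\left(v \right)} = \frac{-9 + v}{13 + v}$ ($Y{\left(v \right)} = \frac{v - 9}{v + 13} = \frac{-9 + v}{13 + v}$)
$- 82 \left(6 \left(1 + 4\right) + Y{\left(0 \right)}\right) = - 82 \left(6 \left(1 + 4\right) + \frac{-9 + 0}{13 + 0}\right) = - 82 \left(6 \cdot 5 + \frac{1}{13} \left(-9\right)\right) = - 82 \left(30 + \frac{1}{13} \left(-9\right)\right) = - 82 \left(30 - \frac{9}{13}\right) = \left(-82\right) \frac{381}{13} = - \frac{31242}{13}$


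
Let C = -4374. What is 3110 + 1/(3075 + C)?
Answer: 4039889/1299 ≈ 3110.0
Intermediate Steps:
3110 + 1/(3075 + C) = 3110 + 1/(3075 - 4374) = 3110 + 1/(-1299) = 3110 - 1/1299 = 4039889/1299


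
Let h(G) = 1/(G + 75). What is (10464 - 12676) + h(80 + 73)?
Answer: -504335/228 ≈ -2212.0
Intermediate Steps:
h(G) = 1/(75 + G)
(10464 - 12676) + h(80 + 73) = (10464 - 12676) + 1/(75 + (80 + 73)) = -2212 + 1/(75 + 153) = -2212 + 1/228 = -504335/228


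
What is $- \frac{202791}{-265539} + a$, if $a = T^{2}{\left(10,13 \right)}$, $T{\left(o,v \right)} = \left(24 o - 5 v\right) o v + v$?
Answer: $\frac{45863380028294}{88513} \approx 5.1815 \cdot 10^{8}$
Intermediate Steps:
$T{\left(o,v \right)} = v + o v \left(- 5 v + 24 o\right)$ ($T{\left(o,v \right)} = \left(- 5 v + 24 o\right) o v + v = o \left(- 5 v + 24 o\right) v + v = o v \left(- 5 v + 24 o\right) + v = v + o v \left(- 5 v + 24 o\right)$)
$a = 518154169$ ($a = \left(13 \left(1 + 24 \cdot 10^{2} - 50 \cdot 13\right)\right)^{2} = \left(13 \left(1 + 24 \cdot 100 - 650\right)\right)^{2} = \left(13 \left(1 + 2400 - 650\right)\right)^{2} = \left(13 \cdot 1751\right)^{2} = 22763^{2} = 518154169$)
$- \frac{202791}{-265539} + a = - \frac{202791}{-265539} + 518154169 = \left(-202791\right) \left(- \frac{1}{265539}\right) + 518154169 = \frac{67597}{88513} + 518154169 = \frac{45863380028294}{88513}$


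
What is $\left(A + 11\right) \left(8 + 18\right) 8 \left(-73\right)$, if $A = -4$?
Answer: $-106288$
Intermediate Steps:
$\left(A + 11\right) \left(8 + 18\right) 8 \left(-73\right) = \left(-4 + 11\right) \left(8 + 18\right) 8 \left(-73\right) = 7 \cdot 26 \left(-584\right) = 182 \left(-584\right) = -106288$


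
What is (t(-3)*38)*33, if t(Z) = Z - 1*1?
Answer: -5016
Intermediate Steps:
t(Z) = -1 + Z (t(Z) = Z - 1 = -1 + Z)
(t(-3)*38)*33 = ((-1 - 3)*38)*33 = -4*38*33 = -152*33 = -5016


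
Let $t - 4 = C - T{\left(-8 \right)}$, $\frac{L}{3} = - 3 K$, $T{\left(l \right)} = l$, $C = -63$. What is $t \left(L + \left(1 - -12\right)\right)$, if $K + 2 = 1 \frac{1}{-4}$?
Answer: $- \frac{6783}{4} \approx -1695.8$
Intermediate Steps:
$K = - \frac{9}{4}$ ($K = -2 + 1 \frac{1}{-4} = -2 + 1 \left(- \frac{1}{4}\right) = -2 - \frac{1}{4} = - \frac{9}{4} \approx -2.25$)
$L = \frac{81}{4}$ ($L = 3 \left(\left(-3\right) \left(- \frac{9}{4}\right)\right) = 3 \cdot \frac{27}{4} = \frac{81}{4} \approx 20.25$)
$t = -51$ ($t = 4 - 55 = -51$)
$t \left(L + \left(1 - -12\right)\right) = - 51 \left(\frac{81}{4} + \left(1 - -12\right)\right) = - 51 \left(\frac{81}{4} + \left(1 + 12\right)\right) = - 51 \left(\frac{81}{4} + 13\right) = \left(-51\right) \frac{133}{4} = - \frac{6783}{4}$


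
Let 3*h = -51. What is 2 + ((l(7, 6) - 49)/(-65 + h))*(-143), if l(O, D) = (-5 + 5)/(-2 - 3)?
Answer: -6843/82 ≈ -83.451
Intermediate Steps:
l(O, D) = 0 (l(O, D) = 0/(-5) = 0*(-⅕) = 0)
h = -17 (h = (⅓)*(-51) = -17)
2 + ((l(7, 6) - 49)/(-65 + h))*(-143) = 2 + ((0 - 49)/(-65 - 17))*(-143) = 2 - 49/(-82)*(-143) = 2 - 49*(-1/82)*(-143) = 2 + (49/82)*(-143) = 2 - 7007/82 = -6843/82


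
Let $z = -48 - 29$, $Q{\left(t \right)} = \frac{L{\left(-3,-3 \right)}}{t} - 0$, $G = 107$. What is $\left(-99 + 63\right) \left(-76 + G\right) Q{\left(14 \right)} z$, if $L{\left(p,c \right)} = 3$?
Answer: $18414$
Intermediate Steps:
$Q{\left(t \right)} = \frac{3}{t}$ ($Q{\left(t \right)} = \frac{3}{t} - 0 = \frac{3}{t} + 0 = \frac{3}{t}$)
$z = -77$
$\left(-99 + 63\right) \left(-76 + G\right) Q{\left(14 \right)} z = \left(-99 + 63\right) \left(-76 + 107\right) \frac{3}{14} \left(-77\right) = \left(-36\right) 31 \cdot 3 \cdot \frac{1}{14} \left(-77\right) = \left(-1116\right) \frac{3}{14} \left(-77\right) = \left(- \frac{1674}{7}\right) \left(-77\right) = 18414$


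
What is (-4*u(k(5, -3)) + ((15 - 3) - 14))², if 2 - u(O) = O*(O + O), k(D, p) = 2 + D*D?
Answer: 33895684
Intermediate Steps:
k(D, p) = 2 + D²
u(O) = 2 - 2*O² (u(O) = 2 - O*(O + O) = 2 - O*2*O = 2 - 2*O²)
(-4*u(k(5, -3)) + ((15 - 3) - 14))² = (-4*(2 - 2*(2 + 5²)²) + ((15 - 3) - 14))² = (-4*(2 - 2*(2 + 25)²) + (12 - 14))² = (-4*(2 - 2*27²) - 2)² = (-4*(2 - 2*729) - 2)² = (-4*(2 - 1458) - 2)² = (-4*(-1456) - 2)² = (5824 - 2)² = 5822² = 33895684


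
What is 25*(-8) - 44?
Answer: -244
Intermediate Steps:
25*(-8) - 44 = -200 - 44 = -244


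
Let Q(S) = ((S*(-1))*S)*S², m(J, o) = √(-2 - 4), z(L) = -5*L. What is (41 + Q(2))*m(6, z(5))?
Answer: 25*I*√6 ≈ 61.237*I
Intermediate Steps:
m(J, o) = I*√6 (m(J, o) = √(-6) = I*√6)
Q(S) = -S⁴ (Q(S) = ((-S)*S)*S² = (-S²)*S² = -S⁴)
(41 + Q(2))*m(6, z(5)) = (41 - 1*2⁴)*(I*√6) = (41 - 1*16)*(I*√6) = (41 - 16)*(I*√6) = 25*(I*√6) = 25*I*√6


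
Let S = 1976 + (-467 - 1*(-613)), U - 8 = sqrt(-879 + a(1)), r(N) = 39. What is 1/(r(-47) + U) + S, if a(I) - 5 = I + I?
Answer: 6537929/3081 - 2*I*sqrt(218)/3081 ≈ 2122.0 - 0.0095844*I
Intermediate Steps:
a(I) = 5 + 2*I (a(I) = 5 + (I + I) = 5 + 2*I)
U = 8 + 2*I*sqrt(218) (U = 8 + sqrt(-879 + (5 + 2*1)) = 8 + sqrt(-879 + (5 + 2)) = 8 + sqrt(-879 + 7) = 8 + sqrt(-872) = 8 + 2*I*sqrt(218) ≈ 8.0 + 29.53*I)
S = 2122 (S = 1976 + (-467 + 613) = 1976 + 146 = 2122)
1/(r(-47) + U) + S = 1/(39 + (8 + 2*I*sqrt(218))) + 2122 = 1/(47 + 2*I*sqrt(218)) + 2122 = 2122 + 1/(47 + 2*I*sqrt(218))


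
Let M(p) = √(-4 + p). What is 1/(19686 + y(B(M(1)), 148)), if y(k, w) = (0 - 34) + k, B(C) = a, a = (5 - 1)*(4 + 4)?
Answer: 1/19684 ≈ 5.0803e-5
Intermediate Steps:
a = 32 (a = 4*8 = 32)
B(C) = 32
y(k, w) = -34 + k
1/(19686 + y(B(M(1)), 148)) = 1/(19686 + (-34 + 32)) = 1/(19686 - 2) = 1/19684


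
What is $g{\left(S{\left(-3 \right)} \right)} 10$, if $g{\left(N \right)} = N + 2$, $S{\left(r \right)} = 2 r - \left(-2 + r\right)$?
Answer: $10$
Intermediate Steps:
$S{\left(r \right)} = 2 + r$
$g{\left(N \right)} = 2 + N$
$g{\left(S{\left(-3 \right)} \right)} 10 = \left(2 + \left(2 - 3\right)\right) 10 = \left(2 - 1\right) 10 = 1 \cdot 10 = 10$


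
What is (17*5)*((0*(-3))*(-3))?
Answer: 0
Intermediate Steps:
(17*5)*((0*(-3))*(-3)) = 85*(0*(-3)) = 85*0 = 0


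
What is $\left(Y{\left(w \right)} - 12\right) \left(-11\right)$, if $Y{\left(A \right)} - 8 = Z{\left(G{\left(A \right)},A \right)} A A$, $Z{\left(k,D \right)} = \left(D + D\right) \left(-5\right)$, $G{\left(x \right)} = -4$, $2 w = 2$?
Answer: $154$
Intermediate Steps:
$w = 1$ ($w = \frac{1}{2} \cdot 2 = 1$)
$Z{\left(k,D \right)} = - 10 D$ ($Z{\left(k,D \right)} = 2 D \left(-5\right) = - 10 D$)
$Y{\left(A \right)} = 8 - 10 A^{3}$ ($Y{\left(A \right)} = 8 + - 10 A A A = 8 + - 10 A^{2} A = 8 - 10 A^{3}$)
$\left(Y{\left(w \right)} - 12\right) \left(-11\right) = \left(\left(8 - 10 \cdot 1^{3}\right) - 12\right) \left(-11\right) = \left(\left(8 - 10\right) - 12\right) \left(-11\right) = \left(-2 - 12\right) \left(-11\right) = \left(-14\right) \left(-11\right) = 154$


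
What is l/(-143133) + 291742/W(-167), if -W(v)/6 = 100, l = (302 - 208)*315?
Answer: -6962612281/14313300 ≈ -486.44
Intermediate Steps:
l = 29610 (l = 94*315 = 29610)
W(v) = -600 (W(v) = -6*100 = -600)
l/(-143133) + 291742/W(-167) = 29610/(-143133) + 291742/(-600) = 29610*(-1/143133) + 291742*(-1/600) = -9870/47711 - 145871/300 = -6962612281/14313300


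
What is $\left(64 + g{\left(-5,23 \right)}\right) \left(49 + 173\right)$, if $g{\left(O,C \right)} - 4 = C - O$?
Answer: $21312$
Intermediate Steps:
$g{\left(O,C \right)} = 4 + C - O$ ($g{\left(O,C \right)} = 4 + \left(C - O\right) = 4 + C - O$)
$\left(64 + g{\left(-5,23 \right)}\right) \left(49 + 173\right) = \left(64 + \left(4 + 23 - -5\right)\right) \left(49 + 173\right) = \left(64 + \left(4 + 23 + 5\right)\right) 222 = \left(64 + 32\right) 222 = 96 \cdot 222 = 21312$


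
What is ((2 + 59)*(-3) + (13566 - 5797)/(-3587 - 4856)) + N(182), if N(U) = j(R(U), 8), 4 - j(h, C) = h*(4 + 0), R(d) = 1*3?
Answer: -1620382/8443 ≈ -191.92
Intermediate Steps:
R(d) = 3
j(h, C) = 4 - 4*h (j(h, C) = 4 - h*(4 + 0) = 4 - h*4 = 4 - 4*h)
N(U) = -8 (N(U) = 4 - 4*3 = 4 - 12 = -8)
((2 + 59)*(-3) + (13566 - 5797)/(-3587 - 4856)) + N(182) = ((2 + 59)*(-3) + (13566 - 5797)/(-3587 - 4856)) - 8 = (61*(-3) + 7769/(-8443)) - 8 = (-183 + 7769*(-1/8443)) - 8 = (-183 - 7769/8443) - 8 = -1552838/8443 - 8 = -1620382/8443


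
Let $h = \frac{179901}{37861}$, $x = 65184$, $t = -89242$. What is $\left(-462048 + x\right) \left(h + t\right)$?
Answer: $\frac{1340849258858304}{37861} \approx 3.5415 \cdot 10^{10}$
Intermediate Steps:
$h = \frac{179901}{37861}$ ($h = 179901 \cdot \frac{1}{37861} = \frac{179901}{37861} \approx 4.7516$)
$\left(-462048 + x\right) \left(h + t\right) = \left(-462048 + 65184\right) \left(\frac{179901}{37861} - 89242\right) = \left(-396864\right) \left(- \frac{3378611461}{37861}\right) = \frac{1340849258858304}{37861}$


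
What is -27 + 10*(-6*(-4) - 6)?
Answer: 153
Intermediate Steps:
-27 + 10*(-6*(-4) - 6) = -27 + 10*(24 - 6) = -27 + 10*18 = -27 + 180 = 153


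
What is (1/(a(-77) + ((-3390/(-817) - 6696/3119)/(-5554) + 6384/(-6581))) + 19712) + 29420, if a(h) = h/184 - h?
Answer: 31832673687447797096372/647900861324355609 ≈ 49132.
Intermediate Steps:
a(h) = -183*h/184 (a(h) = h*(1/184) - h = h/184 - h = -183*h/184)
(1/(a(-77) + ((-3390/(-817) - 6696/3119)/(-5554) + 6384/(-6581))) + 19712) + 29420 = (1/(-183/184*(-77) + ((-3390/(-817) - 6696/3119)/(-5554) + 6384/(-6581))) + 19712) + 29420 = (1/(14091/184 + ((-3390*(-1/817) - 6696*1/3119)*(-1/5554) + 6384*(-1/6581))) + 19712) + 29420 = (1/(14091/184 + ((3390/817 - 6696/3119)*(-1/5554) - 6384/6581)) + 19712) + 29420 = (1/(14091/184 + ((5102778/2548223)*(-1/5554) - 6384/6581)) + 19712) + 29420 = (1/(14091/184 + (-2551389/7076415271 - 6384/6581)) + 19712) + 29420 = (1/(14091/184 - 45192625781073/46569888898451) + 19712) + 29420 = (1/(647900861324355609/8568859557314984) + 19712) + 29420 = (8568859557314984/647900861324355609 + 19712) + 29420 = 12771430347285255079592/647900861324355609 + 29420 = 31832673687447797096372/647900861324355609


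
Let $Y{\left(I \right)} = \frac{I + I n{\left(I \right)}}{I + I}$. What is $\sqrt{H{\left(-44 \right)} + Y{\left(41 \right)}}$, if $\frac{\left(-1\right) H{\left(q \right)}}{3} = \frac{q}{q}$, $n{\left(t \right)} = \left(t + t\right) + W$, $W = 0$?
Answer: $\frac{\sqrt{154}}{2} \approx 6.2048$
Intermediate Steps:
$n{\left(t \right)} = 2 t$ ($n{\left(t \right)} = \left(t + t\right) + 0 = 2 t + 0 = 2 t$)
$H{\left(q \right)} = -3$ ($H{\left(q \right)} = - 3 \frac{q}{q} = \left(-3\right) 1 = -3$)
$Y{\left(I \right)} = \frac{I + 2 I^{2}}{2 I}$ ($Y{\left(I \right)} = \frac{I + I 2 I}{I + I} = \frac{I + 2 I^{2}}{2 I}$)
$\sqrt{H{\left(-44 \right)} + Y{\left(41 \right)}} = \sqrt{-3 + \left(\frac{1}{2} + 41\right)} = \sqrt{-3 + \frac{83}{2}} = \sqrt{\frac{77}{2}} = \frac{\sqrt{154}}{2}$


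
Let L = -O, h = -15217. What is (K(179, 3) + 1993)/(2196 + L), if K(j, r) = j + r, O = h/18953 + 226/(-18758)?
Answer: 3421490325/3455807368 ≈ 0.99007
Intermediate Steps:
O = -1281964/1573099 (O = -15217/18953 + 226/(-18758) = -15217*1/18953 + 226*(-1/18758) = -15217/18953 - 1/83 = -1281964/1573099 ≈ -0.81493)
L = 1281964/1573099 (L = -1*(-1281964/1573099) = 1281964/1573099 ≈ 0.81493)
(K(179, 3) + 1993)/(2196 + L) = ((179 + 3) + 1993)/(2196 + 1281964/1573099) = (182 + 1993)/(3455807368/1573099) = 2175*(1573099/3455807368) = 3421490325/3455807368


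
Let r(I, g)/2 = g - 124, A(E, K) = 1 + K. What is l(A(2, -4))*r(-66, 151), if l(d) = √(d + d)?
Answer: 54*I*√6 ≈ 132.27*I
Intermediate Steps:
r(I, g) = -248 + 2*g (r(I, g) = 2*(g - 124) = 2*(-124 + g) = -248 + 2*g)
l(d) = √2*√d (l(d) = √(2*d) = √2*√d)
l(A(2, -4))*r(-66, 151) = (√2*√(1 - 4))*(-248 + 2*151) = (√2*√(-3))*(-248 + 302) = (√2*(I*√3))*54 = (I*√6)*54 = 54*I*√6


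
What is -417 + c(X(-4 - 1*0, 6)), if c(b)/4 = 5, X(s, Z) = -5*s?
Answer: -397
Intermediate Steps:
c(b) = 20 (c(b) = 4*5 = 20)
-417 + c(X(-4 - 1*0, 6)) = -417 + 20 = -397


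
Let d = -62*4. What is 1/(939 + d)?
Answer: 1/691 ≈ 0.0014472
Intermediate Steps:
d = -248
1/(939 + d) = 1/(939 - 248) = 1/691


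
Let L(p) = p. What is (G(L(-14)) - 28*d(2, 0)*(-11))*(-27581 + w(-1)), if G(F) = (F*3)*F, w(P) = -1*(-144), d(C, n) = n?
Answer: -16132956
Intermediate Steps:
w(P) = 144
G(F) = 3*F² (G(F) = (3*F)*F = 3*F²)
(G(L(-14)) - 28*d(2, 0)*(-11))*(-27581 + w(-1)) = (3*(-14)² - 28*0*(-11))*(-27581 + 144) = (3*196 + 0*(-11))*(-27437) = (588 + 0)*(-27437) = 588*(-27437) = -16132956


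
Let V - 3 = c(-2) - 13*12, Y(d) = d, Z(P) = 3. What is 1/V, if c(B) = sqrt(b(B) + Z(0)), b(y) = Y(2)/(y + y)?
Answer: -306/46813 - sqrt(10)/46813 ≈ -0.0066042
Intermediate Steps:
b(y) = 1/y (b(y) = 2/(y + y) = 2/(2*y) = (1/(2*y))*2 = 1/y)
c(B) = sqrt(3 + 1/B) (c(B) = sqrt(1/B + 3) = sqrt(3 + 1/B))
V = -153 + sqrt(10)/2 (V = 3 + (sqrt(3 + 1/(-2)) - 13*12) = 3 + (sqrt(3 - 1/2) - 156) = 3 + (sqrt(5/2) - 156) = 3 + (sqrt(10)/2 - 156) = 3 + (-156 + sqrt(10)/2) = -153 + sqrt(10)/2 ≈ -151.42)
1/V = 1/(-153 + sqrt(10)/2)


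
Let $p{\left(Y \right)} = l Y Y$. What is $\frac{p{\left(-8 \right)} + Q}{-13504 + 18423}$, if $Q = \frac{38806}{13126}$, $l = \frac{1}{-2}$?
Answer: $- \frac{190613}{32283397} \approx -0.0059044$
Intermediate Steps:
$l = - \frac{1}{2} \approx -0.5$
$p{\left(Y \right)} = - \frac{Y^{2}}{2}$ ($p{\left(Y \right)} = - \frac{Y}{2} Y = - \frac{Y^{2}}{2}$)
$Q = \frac{19403}{6563}$ ($Q = 38806 \cdot \frac{1}{13126} = \frac{19403}{6563} \approx 2.9564$)
$\frac{p{\left(-8 \right)} + Q}{-13504 + 18423} = \frac{- \frac{\left(-8\right)^{2}}{2} + \frac{19403}{6563}}{-13504 + 18423} = \frac{\left(- \frac{1}{2}\right) 64 + \frac{19403}{6563}}{4919} = \left(-32 + \frac{19403}{6563}\right) \frac{1}{4919} = \left(- \frac{190613}{6563}\right) \frac{1}{4919} = - \frac{190613}{32283397}$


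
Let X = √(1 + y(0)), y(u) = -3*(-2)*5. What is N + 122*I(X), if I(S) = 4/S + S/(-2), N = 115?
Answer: 115 - 1403*√31/31 ≈ -136.99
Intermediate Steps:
y(u) = 30 (y(u) = 6*5 = 30)
X = √31 (X = √(1 + 30) = √31 ≈ 5.5678)
I(S) = 4/S - S/2 (I(S) = 4/S + S*(-½) = 4/S - S/2)
N + 122*I(X) = 115 + 122*(4/(√31) - √31/2) = 115 + 122*(4*(√31/31) - √31/2) = 115 + 122*(4*√31/31 - √31/2) = 115 + 122*(-23*√31/62) = 115 - 1403*√31/31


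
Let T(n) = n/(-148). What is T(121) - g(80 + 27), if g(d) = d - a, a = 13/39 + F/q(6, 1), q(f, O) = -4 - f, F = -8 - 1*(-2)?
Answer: -237283/2220 ≈ -106.88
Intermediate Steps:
F = -6 (F = -8 + 2 = -6)
a = 14/15 (a = 13/39 - 6/(-4 - 1*6) = 13*(1/39) - 6/(-4 - 6) = ⅓ - 6/(-10) = ⅓ - 6*(-⅒) = ⅓ + ⅗ = 14/15 ≈ 0.93333)
T(n) = -n/148 (T(n) = n*(-1/148) = -n/148)
g(d) = -14/15 + d (g(d) = d - 1*14/15 = d - 14/15 = -14/15 + d)
T(121) - g(80 + 27) = -1/148*121 - (-14/15 + (80 + 27)) = -121/148 - (-14/15 + 107) = -121/148 - 1*1591/15 = -121/148 - 1591/15 = -237283/2220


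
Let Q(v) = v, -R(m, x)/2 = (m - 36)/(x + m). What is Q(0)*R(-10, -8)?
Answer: 0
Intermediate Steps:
R(m, x) = -2*(-36 + m)/(m + x) (R(m, x) = -2*(m - 36)/(x + m) = -2*(-36 + m)/(m + x))
Q(0)*R(-10, -8) = 0*(2*(36 - 1*(-10))/(-10 - 8)) = 0*(2*(36 + 10)/(-18)) = 0*(2*(-1/18)*46) = 0*(-46/9) = 0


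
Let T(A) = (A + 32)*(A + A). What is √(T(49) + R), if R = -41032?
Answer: I*√33094 ≈ 181.92*I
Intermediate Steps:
T(A) = 2*A*(32 + A) (T(A) = (32 + A)*(2*A) = 2*A*(32 + A))
√(T(49) + R) = √(2*49*(32 + 49) - 41032) = √(2*49*81 - 41032) = √(7938 - 41032) = √(-33094) = I*√33094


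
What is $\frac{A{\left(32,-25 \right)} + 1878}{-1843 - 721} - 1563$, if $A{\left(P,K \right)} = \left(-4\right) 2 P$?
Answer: $- \frac{2004577}{1282} \approx -1563.6$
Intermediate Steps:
$A{\left(P,K \right)} = - 8 P$
$\frac{A{\left(32,-25 \right)} + 1878}{-1843 - 721} - 1563 = \frac{\left(-8\right) 32 + 1878}{-1843 - 721} - 1563 = \frac{-256 + 1878}{-2564} - 1563 = 1622 \left(- \frac{1}{2564}\right) - 1563 = - \frac{811}{1282} - 1563 = - \frac{2004577}{1282}$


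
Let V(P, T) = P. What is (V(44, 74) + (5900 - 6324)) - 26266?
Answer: -26646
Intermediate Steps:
(V(44, 74) + (5900 - 6324)) - 26266 = (44 + (5900 - 6324)) - 26266 = (44 - 424) - 26266 = -380 - 26266 = -26646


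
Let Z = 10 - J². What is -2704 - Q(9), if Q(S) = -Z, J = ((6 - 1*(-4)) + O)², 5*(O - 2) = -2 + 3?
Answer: -15529591/625 ≈ -24847.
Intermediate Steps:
O = 11/5 (O = 2 + (-2 + 3)/5 = 2 + (⅕)*1 = 2 + ⅕ = 11/5 ≈ 2.2000)
J = 3721/25 (J = ((6 - 1*(-4)) + 11/5)² = ((6 + 4) + 11/5)² = (10 + 11/5)² = (61/5)² = 3721/25 ≈ 148.84)
Z = -13839591/625 (Z = 10 - (3721/25)² = 10 - 1*13845841/625 = 10 - 13845841/625 = -13839591/625 ≈ -22143.)
Q(S) = 13839591/625 (Q(S) = -1*(-13839591/625) = 13839591/625)
-2704 - Q(9) = -2704 - 1*13839591/625 = -2704 - 13839591/625 = -15529591/625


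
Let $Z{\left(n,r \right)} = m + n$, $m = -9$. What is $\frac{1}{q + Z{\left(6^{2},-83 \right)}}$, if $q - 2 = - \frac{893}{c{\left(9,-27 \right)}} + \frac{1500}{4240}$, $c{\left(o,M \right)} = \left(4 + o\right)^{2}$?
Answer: $\frac{35828}{862371} \approx 0.041546$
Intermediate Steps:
$Z{\left(n,r \right)} = -9 + n$
$q = - \frac{104985}{35828}$ ($q = 2 + \left(- \frac{893}{\left(4 + 9\right)^{2}} + \frac{1500}{4240}\right) = 2 + \left(- \frac{893}{13^{2}} + 1500 \cdot \frac{1}{4240}\right) = 2 + \left(- \frac{893}{169} + \frac{75}{212}\right) = 2 - \frac{176641}{35828} = - \frac{104985}{35828} \approx -2.9302$)
$\frac{1}{q + Z{\left(6^{2},-83 \right)}} = \frac{1}{- \frac{104985}{35828} - \left(9 - 6^{2}\right)} = \frac{1}{- \frac{104985}{35828} + \left(-9 + 36\right)} = \frac{1}{- \frac{104985}{35828} + 27} = \frac{1}{\frac{862371}{35828}} = \frac{35828}{862371}$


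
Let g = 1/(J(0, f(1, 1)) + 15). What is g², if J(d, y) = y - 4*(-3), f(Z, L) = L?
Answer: 1/784 ≈ 0.0012755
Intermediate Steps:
J(d, y) = 12 + y (J(d, y) = y + 12 = 12 + y)
g = 1/28 (g = 1/((12 + 1) + 15) = 1/(13 + 15) = 1/28 ≈ 0.035714)
g² = (1/28)² = 1/784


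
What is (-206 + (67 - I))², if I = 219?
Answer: 128164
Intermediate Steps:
(-206 + (67 - I))² = (-206 + (67 - 1*219))² = (-206 + (67 - 219))² = (-206 - 152)² = (-358)² = 128164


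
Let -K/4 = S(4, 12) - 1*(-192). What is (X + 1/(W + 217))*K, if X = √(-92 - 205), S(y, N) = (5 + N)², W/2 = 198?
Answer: -1924/613 - 5772*I*√33 ≈ -3.1387 - 33158.0*I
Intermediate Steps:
W = 396 (W = 2*198 = 396)
X = 3*I*√33 (X = √(-297) = 3*I*√33 ≈ 17.234*I)
K = -1924 (K = -4*((5 + 12)² - 1*(-192)) = -4*(17² + 192) = -4*(289 + 192) = -4*481 = -1924)
(X + 1/(W + 217))*K = (3*I*√33 + 1/(396 + 217))*(-1924) = (3*I*√33 + 1/613)*(-1924) = (1/613 + 3*I*√33)*(-1924) = -1924/613 - 5772*I*√33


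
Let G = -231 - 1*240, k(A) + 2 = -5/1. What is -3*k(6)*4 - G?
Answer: 555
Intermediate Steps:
k(A) = -7 (k(A) = -2 - 5/1 = -2 - 5*1 = -2 - 5 = -7)
G = -471 (G = -231 - 240 = -471)
-3*k(6)*4 - G = -3*(-7)*4 - 1*(-471) = 21*4 + 471 = 84 + 471 = 555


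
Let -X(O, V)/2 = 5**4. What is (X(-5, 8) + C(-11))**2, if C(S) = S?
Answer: 1590121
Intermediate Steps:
X(O, V) = -1250 (X(O, V) = -2*5**4 = -2*625 = -1250)
(X(-5, 8) + C(-11))**2 = (-1250 - 11)**2 = (-1261)**2 = 1590121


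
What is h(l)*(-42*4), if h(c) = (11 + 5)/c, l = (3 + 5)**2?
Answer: -42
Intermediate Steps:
l = 64 (l = 8**2 = 64)
h(c) = 16/c
h(l)*(-42*4) = (16/64)*(-42*4) = (16*(1/64))*(-168) = (1/4)*(-168) = -42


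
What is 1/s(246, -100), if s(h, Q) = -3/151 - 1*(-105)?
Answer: 151/15852 ≈ 0.0095256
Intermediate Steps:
s(h, Q) = 15852/151 (s(h, Q) = -3*1/151 + 105 = -3/151 + 105 = 15852/151)
1/s(246, -100) = 1/(15852/151) = 151/15852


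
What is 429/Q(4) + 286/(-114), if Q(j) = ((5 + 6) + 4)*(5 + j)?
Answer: 572/855 ≈ 0.66901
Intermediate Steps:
Q(j) = 75 + 15*j (Q(j) = (11 + 4)*(5 + j) = 15*(5 + j) = 75 + 15*j)
429/Q(4) + 286/(-114) = 429/(75 + 15*4) + 286/(-114) = 429/(75 + 60) + 286*(-1/114) = 429/135 - 143/57 = 429*(1/135) - 143/57 = 143/45 - 143/57 = 572/855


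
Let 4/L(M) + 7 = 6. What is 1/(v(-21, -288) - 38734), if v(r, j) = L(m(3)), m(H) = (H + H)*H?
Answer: -1/38738 ≈ -2.5814e-5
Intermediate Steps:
m(H) = 2*H² (m(H) = (2*H)*H = 2*H²)
L(M) = -4 (L(M) = 4/(-7 + 6) = 4/(-1) = 4*(-1) = -4)
v(r, j) = -4
1/(v(-21, -288) - 38734) = 1/(-4 - 38734) = 1/(-38738) = -1/38738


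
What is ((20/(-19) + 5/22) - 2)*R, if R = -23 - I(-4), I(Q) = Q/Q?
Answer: 14172/209 ≈ 67.809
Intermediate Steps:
I(Q) = 1
R = -24 (R = -23 - 1*1 = -23 - 1 = -24)
((20/(-19) + 5/22) - 2)*R = ((20/(-19) + 5/22) - 2)*(-24) = ((20*(-1/19) + 5*(1/22)) - 2)*(-24) = ((-20/19 + 5/22) - 2)*(-24) = (-345/418 - 2)*(-24) = -1181/418*(-24) = 14172/209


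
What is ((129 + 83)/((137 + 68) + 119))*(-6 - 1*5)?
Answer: -583/81 ≈ -7.1975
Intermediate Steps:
((129 + 83)/((137 + 68) + 119))*(-6 - 1*5) = (212/(205 + 119))*(-6 - 5) = (212/324)*(-11) = (212*(1/324))*(-11) = (53/81)*(-11) = -583/81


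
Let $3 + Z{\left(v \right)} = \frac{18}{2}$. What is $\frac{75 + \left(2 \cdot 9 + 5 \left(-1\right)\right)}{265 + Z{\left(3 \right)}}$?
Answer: $\frac{88}{271} \approx 0.32472$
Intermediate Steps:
$Z{\left(v \right)} = 6$ ($Z{\left(v \right)} = -3 + \frac{18}{2} = -3 + 18 \cdot \frac{1}{2} = -3 + 9 = 6$)
$\frac{75 + \left(2 \cdot 9 + 5 \left(-1\right)\right)}{265 + Z{\left(3 \right)}} = \frac{75 + \left(2 \cdot 9 + 5 \left(-1\right)\right)}{265 + 6} = \frac{75 + \left(18 - 5\right)}{271} = \left(75 + 13\right) \frac{1}{271} = 88 \cdot \frac{1}{271} = \frac{88}{271}$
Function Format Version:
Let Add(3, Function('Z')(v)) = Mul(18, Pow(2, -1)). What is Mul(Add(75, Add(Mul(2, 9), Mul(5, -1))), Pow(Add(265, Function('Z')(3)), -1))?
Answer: Rational(88, 271) ≈ 0.32472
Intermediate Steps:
Function('Z')(v) = 6 (Function('Z')(v) = Add(-3, Mul(18, Pow(2, -1))) = Add(-3, Mul(18, Rational(1, 2))) = Add(-3, 9) = 6)
Mul(Add(75, Add(Mul(2, 9), Mul(5, -1))), Pow(Add(265, Function('Z')(3)), -1)) = Mul(Add(75, Add(Mul(2, 9), Mul(5, -1))), Pow(Add(265, 6), -1)) = Mul(Add(75, Add(18, -5)), Pow(271, -1)) = Mul(Add(75, 13), Rational(1, 271)) = Mul(88, Rational(1, 271)) = Rational(88, 271)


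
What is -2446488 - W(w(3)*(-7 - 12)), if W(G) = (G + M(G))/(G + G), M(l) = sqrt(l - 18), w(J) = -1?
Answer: -46483282/19 ≈ -2.4465e+6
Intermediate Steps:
M(l) = sqrt(-18 + l)
W(G) = (G + sqrt(-18 + G))/(2*G) (W(G) = (G + sqrt(-18 + G))/(G + G) = (G + sqrt(-18 + G))/((2*G)) = (G + sqrt(-18 + G))*(1/(2*G)) = (G + sqrt(-18 + G))/(2*G))
-2446488 - W(w(3)*(-7 - 12)) = -2446488 - (-(-7 - 12) + sqrt(-18 - (-7 - 12)))/(2*((-(-7 - 12)))) = -2446488 - (-1*(-19) + sqrt(-18 - 1*(-19)))/(2*((-1*(-19)))) = -2446488 - (19 + sqrt(-18 + 19))/(2*19) = -2446488 - (19 + sqrt(1))/(2*19) = -2446488 - (19 + 1)/(2*19) = -2446488 - 20/(2*19) = -2446488 - 1*10/19 = -2446488 - 10/19 = -46483282/19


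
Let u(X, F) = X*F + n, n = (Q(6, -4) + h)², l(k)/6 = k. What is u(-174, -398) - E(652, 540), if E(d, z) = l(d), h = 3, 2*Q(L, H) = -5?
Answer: 261361/4 ≈ 65340.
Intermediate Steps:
l(k) = 6*k
Q(L, H) = -5/2 (Q(L, H) = (½)*(-5) = -5/2)
E(d, z) = 6*d
n = ¼ (n = (-5/2 + 3)² = (½)² = ¼ ≈ 0.25000)
u(X, F) = ¼ + F*X (u(X, F) = X*F + ¼ = F*X + ¼ = ¼ + F*X)
u(-174, -398) - E(652, 540) = (¼ - 398*(-174)) - 6*652 = (¼ + 69252) - 1*3912 = 277009/4 - 3912 = 261361/4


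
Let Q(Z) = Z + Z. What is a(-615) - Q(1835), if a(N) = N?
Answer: -4285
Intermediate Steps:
Q(Z) = 2*Z
a(-615) - Q(1835) = -615 - 2*1835 = -615 - 1*3670 = -615 - 3670 = -4285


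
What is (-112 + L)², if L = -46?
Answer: 24964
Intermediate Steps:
(-112 + L)² = (-112 - 46)² = (-158)² = 24964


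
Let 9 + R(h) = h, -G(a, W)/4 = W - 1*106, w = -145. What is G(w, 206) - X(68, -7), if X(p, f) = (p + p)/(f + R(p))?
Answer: -5234/13 ≈ -402.62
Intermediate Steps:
G(a, W) = 424 - 4*W (G(a, W) = -4*(W - 1*106) = -4*(W - 106) = -4*(-106 + W) = 424 - 4*W)
R(h) = -9 + h
X(p, f) = 2*p/(-9 + f + p) (X(p, f) = (p + p)/(f + (-9 + p)) = (2*p)/(-9 + f + p) = 2*p/(-9 + f + p))
G(w, 206) - X(68, -7) = (424 - 4*206) - 2*68/(-9 - 7 + 68) = (424 - 824) - 2*68/52 = -400 - 2*68/52 = -400 - 1*34/13 = -400 - 34/13 = -5234/13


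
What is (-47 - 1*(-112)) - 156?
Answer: -91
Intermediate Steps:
(-47 - 1*(-112)) - 156 = (-47 + 112) - 156 = 65 - 156 = -91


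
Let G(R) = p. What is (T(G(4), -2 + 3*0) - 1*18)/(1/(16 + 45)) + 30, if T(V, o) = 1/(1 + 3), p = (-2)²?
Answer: -4211/4 ≈ -1052.8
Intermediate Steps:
p = 4
G(R) = 4
T(V, o) = ¼ (T(V, o) = 1/4 = ¼)
(T(G(4), -2 + 3*0) - 1*18)/(1/(16 + 45)) + 30 = (¼ - 1*18)/(1/(16 + 45)) + 30 = (¼ - 18)/(1/61) + 30 = -71/4/(1/61) + 30 = 61*(-71/4) + 30 = -4331/4 + 30 = -4211/4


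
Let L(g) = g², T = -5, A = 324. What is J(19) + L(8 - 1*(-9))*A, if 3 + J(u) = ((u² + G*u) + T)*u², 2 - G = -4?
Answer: 263303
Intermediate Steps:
G = 6 (G = 2 - 1*(-4) = 2 + 4 = 6)
J(u) = -3 + u²*(-5 + u² + 6*u) (J(u) = -3 + ((u² + 6*u) - 5)*u² = -3 + (-5 + u² + 6*u)*u² = -3 + u²*(-5 + u² + 6*u))
J(19) + L(8 - 1*(-9))*A = (-3 + 19⁴ - 5*19² + 6*19³) + (8 - 1*(-9))²*324 = (-3 + 130321 - 5*361 + 6*6859) + (8 + 9)²*324 = (-3 + 130321 - 1805 + 41154) + 17²*324 = 169667 + 289*324 = 169667 + 93636 = 263303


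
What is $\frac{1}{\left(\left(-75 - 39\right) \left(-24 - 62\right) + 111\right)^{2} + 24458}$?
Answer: $\frac{1}{98331683} \approx 1.017 \cdot 10^{-8}$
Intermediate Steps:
$\frac{1}{\left(\left(-75 - 39\right) \left(-24 - 62\right) + 111\right)^{2} + 24458} = \frac{1}{\left(\left(-75 - 39\right) \left(-86\right) + 111\right)^{2} + 24458} = \frac{1}{\left(\left(-114\right) \left(-86\right) + 111\right)^{2} + 24458} = \frac{1}{\left(9804 + 111\right)^{2} + 24458} = \frac{1}{9915^{2} + 24458} = \frac{1}{98307225 + 24458} = \frac{1}{98331683}$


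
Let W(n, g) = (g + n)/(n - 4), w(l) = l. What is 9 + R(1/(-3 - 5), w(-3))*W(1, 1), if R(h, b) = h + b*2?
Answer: 157/12 ≈ 13.083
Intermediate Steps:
W(n, g) = (g + n)/(-4 + n)
R(h, b) = h + 2*b
9 + R(1/(-3 - 5), w(-3))*W(1, 1) = 9 + (1/(-3 - 5) + 2*(-3))*((1 + 1)/(-4 + 1)) = 9 + (1/(-8) - 6)*(2/(-3)) = 9 + (-1/8 - 6)*(-1/3*2) = 9 - 49/8*(-2/3) = 9 + 49/12 = 157/12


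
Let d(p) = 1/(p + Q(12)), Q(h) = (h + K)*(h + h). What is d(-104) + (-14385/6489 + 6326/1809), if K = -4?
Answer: 21176351/16396776 ≈ 1.2915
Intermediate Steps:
Q(h) = 2*h*(-4 + h) (Q(h) = (h - 4)*(h + h) = (-4 + h)*(2*h) = 2*h*(-4 + h))
d(p) = 1/(192 + p) (d(p) = 1/(p + 2*12*(-4 + 12)) = 1/(p + 2*12*8) = 1/(p + 192) = 1/(192 + p))
d(-104) + (-14385/6489 + 6326/1809) = 1/(192 - 104) + (-14385/6489 + 6326/1809) = 1/88 + (-14385*1/6489 + 6326*(1/1809)) = 1/88 + (-685/309 + 6326/1809) = 1/88 + 238523/186327 = 21176351/16396776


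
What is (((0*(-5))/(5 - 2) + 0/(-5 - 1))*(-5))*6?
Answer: 0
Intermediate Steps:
(((0*(-5))/(5 - 2) + 0/(-5 - 1))*(-5))*6 = ((0/3 + 0/(-6))*(-5))*6 = ((0*(⅓) + 0*(-⅙))*(-5))*6 = ((0 + 0)*(-5))*6 = (0*(-5))*6 = 0*6 = 0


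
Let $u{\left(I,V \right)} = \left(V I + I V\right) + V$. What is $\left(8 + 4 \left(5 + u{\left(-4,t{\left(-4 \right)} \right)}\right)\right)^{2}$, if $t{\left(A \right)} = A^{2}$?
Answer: $176400$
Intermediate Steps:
$u{\left(I,V \right)} = V + 2 I V$ ($u{\left(I,V \right)} = \left(I V + I V\right) + V = 2 I V + V = V + 2 I V$)
$\left(8 + 4 \left(5 + u{\left(-4,t{\left(-4 \right)} \right)}\right)\right)^{2} = \left(8 + 4 \left(5 + \left(-4\right)^{2} \left(1 + 2 \left(-4\right)\right)\right)\right)^{2} = \left(8 + 4 \left(5 + 16 \left(1 - 8\right)\right)\right)^{2} = \left(8 + 4 \left(5 + 16 \left(-7\right)\right)\right)^{2} = \left(8 + 4 \left(5 - 112\right)\right)^{2} = \left(8 + 4 \left(-107\right)\right)^{2} = \left(8 - 428\right)^{2} = \left(-420\right)^{2} = 176400$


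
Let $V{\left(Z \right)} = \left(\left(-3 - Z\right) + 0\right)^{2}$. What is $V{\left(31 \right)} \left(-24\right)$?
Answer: $-27744$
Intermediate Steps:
$V{\left(Z \right)} = \left(-3 - Z\right)^{2}$
$V{\left(31 \right)} \left(-24\right) = \left(3 + 31\right)^{2} \left(-24\right) = 34^{2} \left(-24\right) = 1156 \left(-24\right) = -27744$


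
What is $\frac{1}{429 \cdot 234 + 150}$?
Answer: $\frac{1}{100536} \approx 9.9467 \cdot 10^{-6}$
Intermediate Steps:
$\frac{1}{429 \cdot 234 + 150} = \frac{1}{100386 + 150} = \frac{1}{100536}$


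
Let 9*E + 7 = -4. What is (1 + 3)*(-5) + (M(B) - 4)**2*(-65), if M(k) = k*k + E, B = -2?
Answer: -9485/81 ≈ -117.10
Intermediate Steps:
E = -11/9 (E = -7/9 + (1/9)*(-4) = -7/9 - 4/9 = -11/9 ≈ -1.2222)
M(k) = -11/9 + k**2 (M(k) = k*k - 11/9 = k**2 - 11/9 = -11/9 + k**2)
(1 + 3)*(-5) + (M(B) - 4)**2*(-65) = (1 + 3)*(-5) + ((-11/9 + (-2)**2) - 4)**2*(-65) = 4*(-5) + ((-11/9 + 4) - 4)**2*(-65) = -20 + (25/9 - 4)**2*(-65) = -20 + (-11/9)**2*(-65) = -20 + (121/81)*(-65) = -20 - 7865/81 = -9485/81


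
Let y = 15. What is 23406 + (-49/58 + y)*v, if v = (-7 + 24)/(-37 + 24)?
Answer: 17634167/754 ≈ 23388.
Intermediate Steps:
v = -17/13 (v = 17/(-13) = 17*(-1/13) = -17/13 ≈ -1.3077)
23406 + (-49/58 + y)*v = 23406 + (-49/58 + 15)*(-17/13) = 23406 + (821/58)*(-17/13) = 23406 - 13957/754 = 17634167/754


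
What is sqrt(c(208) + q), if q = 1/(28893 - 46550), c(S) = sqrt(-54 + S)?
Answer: sqrt(-17657 + 311769649*sqrt(154))/17657 ≈ 3.5227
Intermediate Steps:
q = -1/17657 (q = 1/(-17657) = -1/17657 ≈ -5.6635e-5)
sqrt(c(208) + q) = sqrt(sqrt(-54 + 208) - 1/17657) = sqrt(sqrt(154) - 1/17657) = sqrt(-1/17657 + sqrt(154))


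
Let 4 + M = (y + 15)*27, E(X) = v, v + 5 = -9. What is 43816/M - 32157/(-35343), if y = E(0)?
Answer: 57382537/30107 ≈ 1906.0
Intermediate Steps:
v = -14 (v = -5 - 9 = -14)
E(X) = -14
y = -14
M = 23 (M = -4 + (-14 + 15)*27 = -4 + 1*27 = -4 + 27 = 23)
43816/M - 32157/(-35343) = 43816/23 - 32157/(-35343) = 43816*(1/23) - 32157*(-1/35343) = 43816/23 + 1191/1309 = 57382537/30107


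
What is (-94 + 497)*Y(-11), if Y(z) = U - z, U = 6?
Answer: 6851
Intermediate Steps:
Y(z) = 6 - z
(-94 + 497)*Y(-11) = (-94 + 497)*(6 - 1*(-11)) = 403*(6 + 11) = 403*17 = 6851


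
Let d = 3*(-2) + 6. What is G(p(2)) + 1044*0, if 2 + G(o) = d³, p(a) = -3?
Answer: -2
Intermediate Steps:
d = 0 (d = -6 + 6 = 0)
G(o) = -2 (G(o) = -2 + 0³ = -2 + 0 = -2)
G(p(2)) + 1044*0 = -2 + 1044*0 = -2 + 0 = -2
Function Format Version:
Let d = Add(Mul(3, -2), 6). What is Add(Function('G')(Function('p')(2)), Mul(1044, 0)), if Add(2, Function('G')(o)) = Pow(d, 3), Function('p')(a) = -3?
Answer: -2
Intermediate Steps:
d = 0 (d = Add(-6, 6) = 0)
Function('G')(o) = -2 (Function('G')(o) = Add(-2, Pow(0, 3)) = Add(-2, 0) = -2)
Add(Function('G')(Function('p')(2)), Mul(1044, 0)) = Add(-2, Mul(1044, 0)) = Add(-2, 0) = -2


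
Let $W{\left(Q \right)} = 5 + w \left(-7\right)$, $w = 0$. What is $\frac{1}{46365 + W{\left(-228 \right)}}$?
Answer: $\frac{1}{46370} \approx 2.1566 \cdot 10^{-5}$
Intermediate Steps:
$W{\left(Q \right)} = 5$ ($W{\left(Q \right)} = 5 + 0 \left(-7\right) = 5 + 0 = 5$)
$\frac{1}{46365 + W{\left(-228 \right)}} = \frac{1}{46365 + 5} = \frac{1}{46370}$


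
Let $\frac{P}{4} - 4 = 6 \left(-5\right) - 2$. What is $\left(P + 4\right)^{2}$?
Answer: $11664$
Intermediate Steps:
$P = -112$ ($P = 16 + 4 \left(6 \left(-5\right) - 2\right) = 16 + 4 \left(-30 - 2\right) = 16 + 4 \left(-32\right) = 16 - 128 = -112$)
$\left(P + 4\right)^{2} = \left(-112 + 4\right)^{2} = \left(-108\right)^{2} = 11664$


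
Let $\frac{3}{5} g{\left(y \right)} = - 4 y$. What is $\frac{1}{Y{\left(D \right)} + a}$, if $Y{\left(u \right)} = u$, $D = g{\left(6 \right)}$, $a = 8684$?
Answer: $\frac{1}{8644} \approx 0.00011569$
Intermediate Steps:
$g{\left(y \right)} = - \frac{20 y}{3}$ ($g{\left(y \right)} = \frac{5 \left(- 4 y\right)}{3} = - \frac{20 y}{3}$)
$D = -40$ ($D = \left(- \frac{20}{3}\right) 6 = -40$)
$\frac{1}{Y{\left(D \right)} + a} = \frac{1}{-40 + 8684} = \frac{1}{8644}$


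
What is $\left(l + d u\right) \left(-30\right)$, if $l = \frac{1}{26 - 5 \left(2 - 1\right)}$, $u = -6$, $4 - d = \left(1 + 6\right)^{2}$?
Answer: $- \frac{56710}{7} \approx -8101.4$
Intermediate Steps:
$d = -45$ ($d = 4 - \left(1 + 6\right)^{2} = 4 - 7^{2} = 4 - 49 = -45$)
$l = \frac{1}{21}$ ($l = \frac{1}{26 - 5} = \frac{1}{21} \approx 0.047619$)
$\left(l + d u\right) \left(-30\right) = \left(\frac{1}{21} - -270\right) \left(-30\right) = \left(\frac{1}{21} + 270\right) \left(-30\right) = \frac{5671}{21} \left(-30\right) = - \frac{56710}{7}$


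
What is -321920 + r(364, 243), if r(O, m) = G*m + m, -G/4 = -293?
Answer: -36881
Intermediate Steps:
G = 1172 (G = -4*(-293) = 1172)
r(O, m) = 1173*m (r(O, m) = 1172*m + m = 1173*m)
-321920 + r(364, 243) = -321920 + 1173*243 = -321920 + 285039 = -36881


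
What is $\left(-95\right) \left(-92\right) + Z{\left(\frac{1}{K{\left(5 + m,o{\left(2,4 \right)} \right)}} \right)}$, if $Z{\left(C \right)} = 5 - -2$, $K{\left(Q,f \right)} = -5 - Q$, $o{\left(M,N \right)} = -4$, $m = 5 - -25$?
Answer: $8747$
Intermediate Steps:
$m = 30$ ($m = 5 + 25 = 30$)
$Z{\left(C \right)} = 7$ ($Z{\left(C \right)} = 5 + 2 = 7$)
$\left(-95\right) \left(-92\right) + Z{\left(\frac{1}{K{\left(5 + m,o{\left(2,4 \right)} \right)}} \right)} = \left(-95\right) \left(-92\right) + 7 = 8740 + 7 = 8747$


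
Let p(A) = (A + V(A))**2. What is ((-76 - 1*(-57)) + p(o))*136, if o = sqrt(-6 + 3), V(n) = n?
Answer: -4216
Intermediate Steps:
o = I*sqrt(3) (o = sqrt(-3) = I*sqrt(3) ≈ 1.732*I)
p(A) = 4*A**2 (p(A) = (A + A)**2 = (2*A)**2 = 4*A**2)
((-76 - 1*(-57)) + p(o))*136 = ((-76 - 1*(-57)) + 4*(I*sqrt(3))**2)*136 = ((-76 + 57) + 4*(-3))*136 = (-19 - 12)*136 = -31*136 = -4216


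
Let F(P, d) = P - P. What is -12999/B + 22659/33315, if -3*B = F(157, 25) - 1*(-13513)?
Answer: 535125374/150061865 ≈ 3.5660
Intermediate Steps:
F(P, d) = 0
B = -13513/3 (B = -(0 - 1*(-13513))/3 = -(0 + 13513)/3 = -1/3*13513 = -13513/3 ≈ -4504.3)
-12999/B + 22659/33315 = -12999/(-13513/3) + 22659/33315 = -12999*(-3/13513) + 22659*(1/33315) = 38997/13513 + 7553/11105 = 535125374/150061865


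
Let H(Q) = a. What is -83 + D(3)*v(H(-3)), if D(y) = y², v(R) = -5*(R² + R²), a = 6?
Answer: -3323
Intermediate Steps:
H(Q) = 6
v(R) = -10*R²
-83 + D(3)*v(H(-3)) = -83 + 3²*(-10*6²) = -83 + 9*(-10*36) = -83 + 9*(-360) = -83 - 3240 = -3323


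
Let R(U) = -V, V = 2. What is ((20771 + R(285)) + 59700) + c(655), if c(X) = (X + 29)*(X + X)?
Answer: 976509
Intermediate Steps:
R(U) = -2 (R(U) = -1*2 = -2)
c(X) = 2*X*(29 + X) (c(X) = (29 + X)*(2*X) = 2*X*(29 + X))
((20771 + R(285)) + 59700) + c(655) = ((20771 - 2) + 59700) + 2*655*(29 + 655) = (20769 + 59700) + 2*655*684 = 80469 + 896040 = 976509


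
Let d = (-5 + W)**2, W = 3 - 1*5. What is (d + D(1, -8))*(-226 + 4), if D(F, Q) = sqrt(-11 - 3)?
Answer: -10878 - 222*I*sqrt(14) ≈ -10878.0 - 830.65*I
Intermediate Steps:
W = -2 (W = 3 - 5 = -2)
D(F, Q) = I*sqrt(14) (D(F, Q) = sqrt(-14) = I*sqrt(14))
d = 49 (d = (-5 - 2)**2 = (-7)**2 = 49)
(d + D(1, -8))*(-226 + 4) = (49 + I*sqrt(14))*(-226 + 4) = (49 + I*sqrt(14))*(-222) = -10878 - 222*I*sqrt(14)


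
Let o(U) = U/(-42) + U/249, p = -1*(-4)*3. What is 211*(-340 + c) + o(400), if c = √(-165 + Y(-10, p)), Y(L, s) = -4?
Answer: -41685540/581 + 2743*I ≈ -71748.0 + 2743.0*I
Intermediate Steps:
p = 12 (p = 4*3 = 12)
o(U) = -23*U/1162 (o(U) = U*(-1/42) + U*(1/249) = -U/42 + U/249 = -23*U/1162)
c = 13*I (c = √(-165 - 4) = √(-169) = 13*I ≈ 13.0*I)
211*(-340 + c) + o(400) = 211*(-340 + 13*I) - 23/1162*400 = (-71740 + 2743*I) - 4600/581 = -41685540/581 + 2743*I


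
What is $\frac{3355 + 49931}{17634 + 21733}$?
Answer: $\frac{53286}{39367} \approx 1.3536$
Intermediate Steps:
$\frac{3355 + 49931}{17634 + 21733} = \frac{53286}{39367}$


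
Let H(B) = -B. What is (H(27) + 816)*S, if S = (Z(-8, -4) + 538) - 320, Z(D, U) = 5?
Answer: 175947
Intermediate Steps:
S = 223 (S = (5 + 538) - 320 = 543 - 320 = 223)
(H(27) + 816)*S = (-1*27 + 816)*223 = (-27 + 816)*223 = 789*223 = 175947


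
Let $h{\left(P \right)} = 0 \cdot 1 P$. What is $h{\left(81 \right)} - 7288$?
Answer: $-7288$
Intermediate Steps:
$h{\left(P \right)} = 0$ ($h{\left(P \right)} = 0 P = 0$)
$h{\left(81 \right)} - 7288 = 0 - 7288 = -7288$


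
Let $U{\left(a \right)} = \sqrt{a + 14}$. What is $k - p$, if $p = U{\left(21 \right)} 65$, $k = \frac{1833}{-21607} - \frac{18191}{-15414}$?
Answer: $\frac{364799075}{333050298} - 65 \sqrt{35} \approx -383.45$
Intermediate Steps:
$U{\left(a \right)} = \sqrt{14 + a}$
$k = \frac{364799075}{333050298}$ ($k = 1833 \left(- \frac{1}{21607}\right) - - \frac{18191}{15414} = - \frac{1833}{21607} + \frac{18191}{15414} = \frac{364799075}{333050298} \approx 1.0953$)
$p = 65 \sqrt{35}$ ($p = \sqrt{14 + 21} \cdot 65 = \sqrt{35} \cdot 65 = 65 \sqrt{35} \approx 384.55$)
$k - p = \frac{364799075}{333050298} - 65 \sqrt{35}$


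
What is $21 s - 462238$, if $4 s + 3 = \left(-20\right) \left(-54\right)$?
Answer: $- \frac{1826335}{4} \approx -4.5658 \cdot 10^{5}$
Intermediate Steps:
$s = \frac{1077}{4}$ ($s = - \frac{3}{4} + \frac{\left(-20\right) \left(-54\right)}{4} = - \frac{3}{4} + \frac{1}{4} \cdot 1080 = - \frac{3}{4} + 270 = \frac{1077}{4} \approx 269.25$)
$21 s - 462238 = 21 \cdot \frac{1077}{4} - 462238 = \frac{22617}{4} - 462238 = - \frac{1826335}{4}$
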